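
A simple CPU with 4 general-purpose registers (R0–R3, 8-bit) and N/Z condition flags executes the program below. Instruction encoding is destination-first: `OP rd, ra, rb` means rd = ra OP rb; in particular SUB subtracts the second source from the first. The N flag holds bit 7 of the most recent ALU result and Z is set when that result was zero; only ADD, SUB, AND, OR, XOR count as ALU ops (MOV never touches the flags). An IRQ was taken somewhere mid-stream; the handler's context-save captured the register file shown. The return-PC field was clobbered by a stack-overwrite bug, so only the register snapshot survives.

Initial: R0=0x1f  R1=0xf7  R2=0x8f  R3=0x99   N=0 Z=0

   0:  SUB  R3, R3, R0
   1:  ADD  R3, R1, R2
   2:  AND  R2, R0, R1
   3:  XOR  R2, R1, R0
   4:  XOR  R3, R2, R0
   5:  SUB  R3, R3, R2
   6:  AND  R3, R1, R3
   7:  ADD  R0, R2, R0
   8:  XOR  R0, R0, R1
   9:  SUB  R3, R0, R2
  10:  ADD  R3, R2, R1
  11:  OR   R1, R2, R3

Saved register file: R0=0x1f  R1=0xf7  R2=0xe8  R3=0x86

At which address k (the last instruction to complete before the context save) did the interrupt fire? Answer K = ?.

after  0: R0=0x1f R1=0xf7 R2=0x8f R3=0x7a  N=0 Z=0
after  1: R0=0x1f R1=0xf7 R2=0x8f R3=0x86  N=1 Z=0
after  2: R0=0x1f R1=0xf7 R2=0x17 R3=0x86  N=0 Z=0
after  3: R0=0x1f R1=0xf7 R2=0xe8 R3=0x86  N=1 Z=0
-- IRQ taken; context saved, return-PC = 4 --

K = 3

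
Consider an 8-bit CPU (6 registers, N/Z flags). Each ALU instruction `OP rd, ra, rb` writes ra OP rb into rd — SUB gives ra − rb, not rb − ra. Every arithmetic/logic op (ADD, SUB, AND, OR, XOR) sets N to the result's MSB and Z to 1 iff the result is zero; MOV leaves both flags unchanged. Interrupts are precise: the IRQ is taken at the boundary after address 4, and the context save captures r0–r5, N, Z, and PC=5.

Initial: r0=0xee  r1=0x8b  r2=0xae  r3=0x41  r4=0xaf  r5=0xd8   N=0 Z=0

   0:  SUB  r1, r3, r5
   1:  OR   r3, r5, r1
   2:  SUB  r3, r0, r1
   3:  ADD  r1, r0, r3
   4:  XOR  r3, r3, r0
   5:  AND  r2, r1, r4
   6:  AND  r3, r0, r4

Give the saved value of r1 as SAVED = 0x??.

after  0: r0=0xee r1=0x69 r2=0xae r3=0x41 r4=0xaf r5=0xd8  N=0 Z=0
after  1: r0=0xee r1=0x69 r2=0xae r3=0xf9 r4=0xaf r5=0xd8  N=1 Z=0
after  2: r0=0xee r1=0x69 r2=0xae r3=0x85 r4=0xaf r5=0xd8  N=1 Z=0
after  3: r0=0xee r1=0x73 r2=0xae r3=0x85 r4=0xaf r5=0xd8  N=0 Z=0
after  4: r0=0xee r1=0x73 r2=0xae r3=0x6b r4=0xaf r5=0xd8  N=0 Z=0
-- IRQ taken; context saved, return-PC = 5 --

SAVED = 0x73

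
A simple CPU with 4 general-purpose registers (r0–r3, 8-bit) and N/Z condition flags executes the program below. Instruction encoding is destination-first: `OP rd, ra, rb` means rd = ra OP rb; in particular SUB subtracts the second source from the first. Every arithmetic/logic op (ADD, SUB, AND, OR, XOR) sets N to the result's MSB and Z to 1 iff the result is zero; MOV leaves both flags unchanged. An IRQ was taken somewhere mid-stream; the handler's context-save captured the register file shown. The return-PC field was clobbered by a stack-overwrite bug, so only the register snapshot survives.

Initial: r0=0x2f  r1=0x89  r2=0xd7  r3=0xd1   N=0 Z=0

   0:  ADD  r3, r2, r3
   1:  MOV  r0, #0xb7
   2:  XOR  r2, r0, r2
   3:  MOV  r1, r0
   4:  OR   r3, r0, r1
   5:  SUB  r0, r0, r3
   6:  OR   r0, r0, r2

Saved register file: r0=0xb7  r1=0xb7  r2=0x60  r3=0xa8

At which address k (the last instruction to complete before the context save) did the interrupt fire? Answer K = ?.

after  0: r0=0x2f r1=0x89 r2=0xd7 r3=0xa8  N=1 Z=0
after  1: r0=0xb7 r1=0x89 r2=0xd7 r3=0xa8  N=1 Z=0
after  2: r0=0xb7 r1=0x89 r2=0x60 r3=0xa8  N=0 Z=0
after  3: r0=0xb7 r1=0xb7 r2=0x60 r3=0xa8  N=0 Z=0
-- IRQ taken; context saved, return-PC = 4 --

K = 3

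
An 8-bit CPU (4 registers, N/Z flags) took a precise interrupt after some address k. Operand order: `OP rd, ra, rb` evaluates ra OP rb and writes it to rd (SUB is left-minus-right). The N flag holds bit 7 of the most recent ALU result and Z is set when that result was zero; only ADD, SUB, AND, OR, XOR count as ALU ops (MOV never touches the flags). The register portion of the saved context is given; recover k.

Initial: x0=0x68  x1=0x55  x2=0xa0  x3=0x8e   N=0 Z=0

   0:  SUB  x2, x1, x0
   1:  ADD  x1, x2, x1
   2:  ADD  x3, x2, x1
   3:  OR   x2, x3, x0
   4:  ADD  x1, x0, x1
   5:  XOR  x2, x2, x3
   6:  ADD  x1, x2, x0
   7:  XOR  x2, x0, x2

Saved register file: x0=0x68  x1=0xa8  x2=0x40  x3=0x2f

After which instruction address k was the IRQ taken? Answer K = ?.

K = 6

after  0: x0=0x68 x1=0x55 x2=0xed x3=0x8e  N=1 Z=0
after  1: x0=0x68 x1=0x42 x2=0xed x3=0x8e  N=0 Z=0
after  2: x0=0x68 x1=0x42 x2=0xed x3=0x2f  N=0 Z=0
after  3: x0=0x68 x1=0x42 x2=0x6f x3=0x2f  N=0 Z=0
after  4: x0=0x68 x1=0xaa x2=0x6f x3=0x2f  N=1 Z=0
after  5: x0=0x68 x1=0xaa x2=0x40 x3=0x2f  N=0 Z=0
after  6: x0=0x68 x1=0xa8 x2=0x40 x3=0x2f  N=1 Z=0
-- IRQ taken; context saved, return-PC = 7 --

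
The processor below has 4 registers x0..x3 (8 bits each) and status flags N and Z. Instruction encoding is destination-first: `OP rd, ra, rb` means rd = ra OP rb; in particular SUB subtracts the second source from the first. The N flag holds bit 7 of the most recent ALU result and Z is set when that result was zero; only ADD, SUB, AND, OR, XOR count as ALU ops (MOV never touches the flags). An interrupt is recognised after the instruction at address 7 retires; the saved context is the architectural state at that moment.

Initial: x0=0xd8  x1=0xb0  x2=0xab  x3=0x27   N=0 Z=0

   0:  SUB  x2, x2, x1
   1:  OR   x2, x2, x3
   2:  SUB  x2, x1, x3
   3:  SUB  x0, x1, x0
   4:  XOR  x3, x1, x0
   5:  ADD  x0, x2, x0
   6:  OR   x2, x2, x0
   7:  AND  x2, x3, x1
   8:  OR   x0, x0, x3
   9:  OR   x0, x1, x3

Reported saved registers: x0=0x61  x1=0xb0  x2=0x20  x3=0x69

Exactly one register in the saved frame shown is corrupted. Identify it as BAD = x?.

BAD = x3

after  0: x0=0xd8 x1=0xb0 x2=0xfb x3=0x27  N=1 Z=0
after  1: x0=0xd8 x1=0xb0 x2=0xff x3=0x27  N=1 Z=0
after  2: x0=0xd8 x1=0xb0 x2=0x89 x3=0x27  N=1 Z=0
after  3: x0=0xd8 x1=0xb0 x2=0x89 x3=0x27  N=1 Z=0
after  4: x0=0xd8 x1=0xb0 x2=0x89 x3=0x68  N=0 Z=0
after  5: x0=0x61 x1=0xb0 x2=0x89 x3=0x68  N=0 Z=0
after  6: x0=0x61 x1=0xb0 x2=0xe9 x3=0x68  N=1 Z=0
after  7: x0=0x61 x1=0xb0 x2=0x20 x3=0x68  N=0 Z=0
-- IRQ taken; context saved, return-PC = 8 --
mismatch: x3: reported 0x69 vs actual 0x68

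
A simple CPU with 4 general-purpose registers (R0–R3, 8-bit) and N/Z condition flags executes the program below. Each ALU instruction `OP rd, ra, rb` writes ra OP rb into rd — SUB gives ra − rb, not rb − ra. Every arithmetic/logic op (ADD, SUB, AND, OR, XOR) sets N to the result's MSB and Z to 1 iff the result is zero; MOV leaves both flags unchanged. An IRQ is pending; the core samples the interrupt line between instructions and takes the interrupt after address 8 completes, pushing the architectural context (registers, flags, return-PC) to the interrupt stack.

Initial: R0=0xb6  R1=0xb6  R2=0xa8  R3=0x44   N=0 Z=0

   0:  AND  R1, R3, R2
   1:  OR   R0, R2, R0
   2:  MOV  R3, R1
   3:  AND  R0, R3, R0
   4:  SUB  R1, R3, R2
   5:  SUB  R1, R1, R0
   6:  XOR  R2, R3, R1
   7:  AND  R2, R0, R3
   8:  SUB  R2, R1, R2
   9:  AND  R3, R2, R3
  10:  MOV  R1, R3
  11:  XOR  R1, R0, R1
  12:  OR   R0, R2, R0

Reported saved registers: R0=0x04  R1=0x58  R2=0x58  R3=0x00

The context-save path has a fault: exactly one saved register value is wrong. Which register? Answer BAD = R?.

after  0: R0=0xb6 R1=0x00 R2=0xa8 R3=0x44  N=0 Z=1
after  1: R0=0xbe R1=0x00 R2=0xa8 R3=0x44  N=1 Z=0
after  2: R0=0xbe R1=0x00 R2=0xa8 R3=0x00  N=1 Z=0
after  3: R0=0x00 R1=0x00 R2=0xa8 R3=0x00  N=0 Z=1
after  4: R0=0x00 R1=0x58 R2=0xa8 R3=0x00  N=0 Z=0
after  5: R0=0x00 R1=0x58 R2=0xa8 R3=0x00  N=0 Z=0
after  6: R0=0x00 R1=0x58 R2=0x58 R3=0x00  N=0 Z=0
after  7: R0=0x00 R1=0x58 R2=0x00 R3=0x00  N=0 Z=1
after  8: R0=0x00 R1=0x58 R2=0x58 R3=0x00  N=0 Z=0
-- IRQ taken; context saved, return-PC = 9 --
mismatch: R0: reported 0x04 vs actual 0x00

BAD = R0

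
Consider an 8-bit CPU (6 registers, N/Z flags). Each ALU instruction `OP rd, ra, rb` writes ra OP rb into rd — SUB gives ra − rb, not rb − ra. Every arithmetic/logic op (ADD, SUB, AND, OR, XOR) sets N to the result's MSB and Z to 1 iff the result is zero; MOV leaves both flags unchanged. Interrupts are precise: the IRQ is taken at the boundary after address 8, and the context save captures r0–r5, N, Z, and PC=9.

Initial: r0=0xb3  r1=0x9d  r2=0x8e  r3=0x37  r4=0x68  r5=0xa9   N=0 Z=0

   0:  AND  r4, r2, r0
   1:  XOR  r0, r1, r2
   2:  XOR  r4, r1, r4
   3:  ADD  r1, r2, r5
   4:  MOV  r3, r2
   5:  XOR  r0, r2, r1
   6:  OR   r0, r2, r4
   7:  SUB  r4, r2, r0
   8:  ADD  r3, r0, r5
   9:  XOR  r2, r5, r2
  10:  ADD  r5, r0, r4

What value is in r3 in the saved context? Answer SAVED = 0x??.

SAVED = 0x48

after  0: r0=0xb3 r1=0x9d r2=0x8e r3=0x37 r4=0x82 r5=0xa9  N=1 Z=0
after  1: r0=0x13 r1=0x9d r2=0x8e r3=0x37 r4=0x82 r5=0xa9  N=0 Z=0
after  2: r0=0x13 r1=0x9d r2=0x8e r3=0x37 r4=0x1f r5=0xa9  N=0 Z=0
after  3: r0=0x13 r1=0x37 r2=0x8e r3=0x37 r4=0x1f r5=0xa9  N=0 Z=0
after  4: r0=0x13 r1=0x37 r2=0x8e r3=0x8e r4=0x1f r5=0xa9  N=0 Z=0
after  5: r0=0xb9 r1=0x37 r2=0x8e r3=0x8e r4=0x1f r5=0xa9  N=1 Z=0
after  6: r0=0x9f r1=0x37 r2=0x8e r3=0x8e r4=0x1f r5=0xa9  N=1 Z=0
after  7: r0=0x9f r1=0x37 r2=0x8e r3=0x8e r4=0xef r5=0xa9  N=1 Z=0
after  8: r0=0x9f r1=0x37 r2=0x8e r3=0x48 r4=0xef r5=0xa9  N=0 Z=0
-- IRQ taken; context saved, return-PC = 9 --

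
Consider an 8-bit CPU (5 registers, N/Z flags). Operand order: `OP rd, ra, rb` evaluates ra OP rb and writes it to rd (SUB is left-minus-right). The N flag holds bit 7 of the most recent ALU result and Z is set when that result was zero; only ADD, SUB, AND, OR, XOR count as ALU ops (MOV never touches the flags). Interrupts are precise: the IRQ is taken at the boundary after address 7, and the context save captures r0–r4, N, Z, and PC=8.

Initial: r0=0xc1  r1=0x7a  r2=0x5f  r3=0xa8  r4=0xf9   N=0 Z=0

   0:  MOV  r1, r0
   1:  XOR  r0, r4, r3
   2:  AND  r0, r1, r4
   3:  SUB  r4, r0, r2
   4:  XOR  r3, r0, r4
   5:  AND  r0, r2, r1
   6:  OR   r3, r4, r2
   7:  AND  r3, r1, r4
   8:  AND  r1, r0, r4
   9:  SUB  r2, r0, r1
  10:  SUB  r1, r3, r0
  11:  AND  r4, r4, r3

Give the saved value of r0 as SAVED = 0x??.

after  0: r0=0xc1 r1=0xc1 r2=0x5f r3=0xa8 r4=0xf9  N=0 Z=0
after  1: r0=0x51 r1=0xc1 r2=0x5f r3=0xa8 r4=0xf9  N=0 Z=0
after  2: r0=0xc1 r1=0xc1 r2=0x5f r3=0xa8 r4=0xf9  N=1 Z=0
after  3: r0=0xc1 r1=0xc1 r2=0x5f r3=0xa8 r4=0x62  N=0 Z=0
after  4: r0=0xc1 r1=0xc1 r2=0x5f r3=0xa3 r4=0x62  N=1 Z=0
after  5: r0=0x41 r1=0xc1 r2=0x5f r3=0xa3 r4=0x62  N=0 Z=0
after  6: r0=0x41 r1=0xc1 r2=0x5f r3=0x7f r4=0x62  N=0 Z=0
after  7: r0=0x41 r1=0xc1 r2=0x5f r3=0x40 r4=0x62  N=0 Z=0
-- IRQ taken; context saved, return-PC = 8 --

SAVED = 0x41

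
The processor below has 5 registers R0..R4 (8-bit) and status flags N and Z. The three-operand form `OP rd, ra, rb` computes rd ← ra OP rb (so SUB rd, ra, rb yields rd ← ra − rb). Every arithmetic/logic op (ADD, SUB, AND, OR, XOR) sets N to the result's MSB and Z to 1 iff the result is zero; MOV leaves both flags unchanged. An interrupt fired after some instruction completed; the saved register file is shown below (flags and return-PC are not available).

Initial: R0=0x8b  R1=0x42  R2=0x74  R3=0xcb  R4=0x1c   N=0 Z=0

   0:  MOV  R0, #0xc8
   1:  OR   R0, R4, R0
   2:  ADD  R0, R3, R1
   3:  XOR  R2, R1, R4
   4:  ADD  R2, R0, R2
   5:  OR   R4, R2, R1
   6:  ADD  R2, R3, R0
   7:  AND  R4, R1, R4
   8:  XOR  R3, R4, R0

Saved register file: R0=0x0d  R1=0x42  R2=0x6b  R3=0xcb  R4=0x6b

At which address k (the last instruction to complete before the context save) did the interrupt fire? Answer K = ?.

K = 5

after  0: R0=0xc8 R1=0x42 R2=0x74 R3=0xcb R4=0x1c  N=0 Z=0
after  1: R0=0xdc R1=0x42 R2=0x74 R3=0xcb R4=0x1c  N=1 Z=0
after  2: R0=0x0d R1=0x42 R2=0x74 R3=0xcb R4=0x1c  N=0 Z=0
after  3: R0=0x0d R1=0x42 R2=0x5e R3=0xcb R4=0x1c  N=0 Z=0
after  4: R0=0x0d R1=0x42 R2=0x6b R3=0xcb R4=0x1c  N=0 Z=0
after  5: R0=0x0d R1=0x42 R2=0x6b R3=0xcb R4=0x6b  N=0 Z=0
-- IRQ taken; context saved, return-PC = 6 --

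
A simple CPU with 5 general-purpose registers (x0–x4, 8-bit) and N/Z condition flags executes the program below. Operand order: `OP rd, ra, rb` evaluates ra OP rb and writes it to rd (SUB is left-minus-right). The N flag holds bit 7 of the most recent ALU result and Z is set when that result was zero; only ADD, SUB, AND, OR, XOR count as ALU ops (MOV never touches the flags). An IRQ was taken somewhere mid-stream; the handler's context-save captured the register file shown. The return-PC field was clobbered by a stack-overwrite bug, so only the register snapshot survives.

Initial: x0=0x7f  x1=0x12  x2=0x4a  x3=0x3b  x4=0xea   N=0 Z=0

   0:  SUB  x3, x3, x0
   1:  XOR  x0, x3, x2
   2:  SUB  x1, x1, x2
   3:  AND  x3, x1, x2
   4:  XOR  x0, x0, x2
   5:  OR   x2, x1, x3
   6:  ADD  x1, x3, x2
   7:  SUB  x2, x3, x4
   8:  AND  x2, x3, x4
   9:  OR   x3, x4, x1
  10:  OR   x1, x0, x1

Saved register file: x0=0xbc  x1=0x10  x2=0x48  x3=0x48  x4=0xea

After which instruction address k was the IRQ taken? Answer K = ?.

K = 8

after  0: x0=0x7f x1=0x12 x2=0x4a x3=0xbc x4=0xea  N=1 Z=0
after  1: x0=0xf6 x1=0x12 x2=0x4a x3=0xbc x4=0xea  N=1 Z=0
after  2: x0=0xf6 x1=0xc8 x2=0x4a x3=0xbc x4=0xea  N=1 Z=0
after  3: x0=0xf6 x1=0xc8 x2=0x4a x3=0x48 x4=0xea  N=0 Z=0
after  4: x0=0xbc x1=0xc8 x2=0x4a x3=0x48 x4=0xea  N=1 Z=0
after  5: x0=0xbc x1=0xc8 x2=0xc8 x3=0x48 x4=0xea  N=1 Z=0
after  6: x0=0xbc x1=0x10 x2=0xc8 x3=0x48 x4=0xea  N=0 Z=0
after  7: x0=0xbc x1=0x10 x2=0x5e x3=0x48 x4=0xea  N=0 Z=0
after  8: x0=0xbc x1=0x10 x2=0x48 x3=0x48 x4=0xea  N=0 Z=0
-- IRQ taken; context saved, return-PC = 9 --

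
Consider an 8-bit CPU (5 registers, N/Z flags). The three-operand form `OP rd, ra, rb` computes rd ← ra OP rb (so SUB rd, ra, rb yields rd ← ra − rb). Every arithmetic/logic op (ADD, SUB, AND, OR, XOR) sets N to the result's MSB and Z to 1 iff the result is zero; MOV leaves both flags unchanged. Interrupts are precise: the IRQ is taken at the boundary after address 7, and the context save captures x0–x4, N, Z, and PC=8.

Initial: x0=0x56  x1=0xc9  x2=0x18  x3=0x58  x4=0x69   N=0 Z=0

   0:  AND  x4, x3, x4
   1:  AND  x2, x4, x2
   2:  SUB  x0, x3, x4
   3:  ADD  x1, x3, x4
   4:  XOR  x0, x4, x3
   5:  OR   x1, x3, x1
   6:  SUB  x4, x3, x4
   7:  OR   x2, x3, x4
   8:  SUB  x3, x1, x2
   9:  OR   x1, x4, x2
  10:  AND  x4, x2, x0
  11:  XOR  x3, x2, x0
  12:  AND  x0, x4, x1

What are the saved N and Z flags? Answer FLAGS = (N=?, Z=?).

after  0: x0=0x56 x1=0xc9 x2=0x18 x3=0x58 x4=0x48  N=0 Z=0
after  1: x0=0x56 x1=0xc9 x2=0x08 x3=0x58 x4=0x48  N=0 Z=0
after  2: x0=0x10 x1=0xc9 x2=0x08 x3=0x58 x4=0x48  N=0 Z=0
after  3: x0=0x10 x1=0xa0 x2=0x08 x3=0x58 x4=0x48  N=1 Z=0
after  4: x0=0x10 x1=0xa0 x2=0x08 x3=0x58 x4=0x48  N=0 Z=0
after  5: x0=0x10 x1=0xf8 x2=0x08 x3=0x58 x4=0x48  N=1 Z=0
after  6: x0=0x10 x1=0xf8 x2=0x08 x3=0x58 x4=0x10  N=0 Z=0
after  7: x0=0x10 x1=0xf8 x2=0x58 x3=0x58 x4=0x10  N=0 Z=0
-- IRQ taken; context saved, return-PC = 8 --

FLAGS = (N=0, Z=0)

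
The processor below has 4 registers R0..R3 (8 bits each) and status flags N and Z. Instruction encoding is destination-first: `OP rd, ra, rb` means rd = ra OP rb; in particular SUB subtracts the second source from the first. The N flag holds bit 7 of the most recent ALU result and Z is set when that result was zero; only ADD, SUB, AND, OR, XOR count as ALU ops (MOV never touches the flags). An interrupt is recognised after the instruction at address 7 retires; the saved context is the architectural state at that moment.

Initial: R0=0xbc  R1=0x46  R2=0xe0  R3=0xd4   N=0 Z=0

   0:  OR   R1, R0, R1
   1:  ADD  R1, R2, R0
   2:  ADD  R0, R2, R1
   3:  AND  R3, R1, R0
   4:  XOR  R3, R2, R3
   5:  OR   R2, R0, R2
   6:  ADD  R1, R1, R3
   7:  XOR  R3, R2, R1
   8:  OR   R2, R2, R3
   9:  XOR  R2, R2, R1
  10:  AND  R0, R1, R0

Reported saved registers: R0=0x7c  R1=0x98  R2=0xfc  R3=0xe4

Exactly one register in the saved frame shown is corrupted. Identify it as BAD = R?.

after  0: R0=0xbc R1=0xfe R2=0xe0 R3=0xd4  N=1 Z=0
after  1: R0=0xbc R1=0x9c R2=0xe0 R3=0xd4  N=1 Z=0
after  2: R0=0x7c R1=0x9c R2=0xe0 R3=0xd4  N=0 Z=0
after  3: R0=0x7c R1=0x9c R2=0xe0 R3=0x1c  N=0 Z=0
after  4: R0=0x7c R1=0x9c R2=0xe0 R3=0xfc  N=1 Z=0
after  5: R0=0x7c R1=0x9c R2=0xfc R3=0xfc  N=1 Z=0
after  6: R0=0x7c R1=0x98 R2=0xfc R3=0xfc  N=1 Z=0
after  7: R0=0x7c R1=0x98 R2=0xfc R3=0x64  N=0 Z=0
-- IRQ taken; context saved, return-PC = 8 --
mismatch: R3: reported 0xe4 vs actual 0x64

BAD = R3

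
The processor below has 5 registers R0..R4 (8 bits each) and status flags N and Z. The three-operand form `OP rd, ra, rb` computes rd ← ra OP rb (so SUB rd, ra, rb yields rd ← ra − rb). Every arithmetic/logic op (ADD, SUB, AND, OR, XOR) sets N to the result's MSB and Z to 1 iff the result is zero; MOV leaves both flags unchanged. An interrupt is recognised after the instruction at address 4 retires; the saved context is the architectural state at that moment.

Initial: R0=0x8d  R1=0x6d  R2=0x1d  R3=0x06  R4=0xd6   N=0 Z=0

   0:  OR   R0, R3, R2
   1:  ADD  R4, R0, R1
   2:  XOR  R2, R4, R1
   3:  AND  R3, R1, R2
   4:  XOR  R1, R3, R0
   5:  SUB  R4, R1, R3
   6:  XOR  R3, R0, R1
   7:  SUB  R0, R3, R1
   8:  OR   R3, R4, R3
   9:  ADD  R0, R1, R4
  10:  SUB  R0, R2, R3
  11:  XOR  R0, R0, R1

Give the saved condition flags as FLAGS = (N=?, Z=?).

FLAGS = (N=0, Z=0)

after  0: R0=0x1f R1=0x6d R2=0x1d R3=0x06 R4=0xd6  N=0 Z=0
after  1: R0=0x1f R1=0x6d R2=0x1d R3=0x06 R4=0x8c  N=1 Z=0
after  2: R0=0x1f R1=0x6d R2=0xe1 R3=0x06 R4=0x8c  N=1 Z=0
after  3: R0=0x1f R1=0x6d R2=0xe1 R3=0x61 R4=0x8c  N=0 Z=0
after  4: R0=0x1f R1=0x7e R2=0xe1 R3=0x61 R4=0x8c  N=0 Z=0
-- IRQ taken; context saved, return-PC = 5 --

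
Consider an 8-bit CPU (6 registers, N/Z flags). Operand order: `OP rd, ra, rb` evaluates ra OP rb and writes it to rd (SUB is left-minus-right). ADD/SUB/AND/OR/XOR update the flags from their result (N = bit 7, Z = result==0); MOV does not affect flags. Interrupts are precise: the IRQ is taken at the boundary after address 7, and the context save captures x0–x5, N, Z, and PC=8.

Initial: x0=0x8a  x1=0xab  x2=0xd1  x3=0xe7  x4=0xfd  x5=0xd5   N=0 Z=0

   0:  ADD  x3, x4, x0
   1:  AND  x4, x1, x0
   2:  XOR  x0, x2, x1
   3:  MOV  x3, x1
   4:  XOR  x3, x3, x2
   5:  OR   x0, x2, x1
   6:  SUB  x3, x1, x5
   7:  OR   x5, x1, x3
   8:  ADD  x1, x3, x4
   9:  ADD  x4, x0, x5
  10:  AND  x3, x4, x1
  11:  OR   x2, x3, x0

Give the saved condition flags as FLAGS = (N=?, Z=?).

after  0: x0=0x8a x1=0xab x2=0xd1 x3=0x87 x4=0xfd x5=0xd5  N=1 Z=0
after  1: x0=0x8a x1=0xab x2=0xd1 x3=0x87 x4=0x8a x5=0xd5  N=1 Z=0
after  2: x0=0x7a x1=0xab x2=0xd1 x3=0x87 x4=0x8a x5=0xd5  N=0 Z=0
after  3: x0=0x7a x1=0xab x2=0xd1 x3=0xab x4=0x8a x5=0xd5  N=0 Z=0
after  4: x0=0x7a x1=0xab x2=0xd1 x3=0x7a x4=0x8a x5=0xd5  N=0 Z=0
after  5: x0=0xfb x1=0xab x2=0xd1 x3=0x7a x4=0x8a x5=0xd5  N=1 Z=0
after  6: x0=0xfb x1=0xab x2=0xd1 x3=0xd6 x4=0x8a x5=0xd5  N=1 Z=0
after  7: x0=0xfb x1=0xab x2=0xd1 x3=0xd6 x4=0x8a x5=0xff  N=1 Z=0
-- IRQ taken; context saved, return-PC = 8 --

FLAGS = (N=1, Z=0)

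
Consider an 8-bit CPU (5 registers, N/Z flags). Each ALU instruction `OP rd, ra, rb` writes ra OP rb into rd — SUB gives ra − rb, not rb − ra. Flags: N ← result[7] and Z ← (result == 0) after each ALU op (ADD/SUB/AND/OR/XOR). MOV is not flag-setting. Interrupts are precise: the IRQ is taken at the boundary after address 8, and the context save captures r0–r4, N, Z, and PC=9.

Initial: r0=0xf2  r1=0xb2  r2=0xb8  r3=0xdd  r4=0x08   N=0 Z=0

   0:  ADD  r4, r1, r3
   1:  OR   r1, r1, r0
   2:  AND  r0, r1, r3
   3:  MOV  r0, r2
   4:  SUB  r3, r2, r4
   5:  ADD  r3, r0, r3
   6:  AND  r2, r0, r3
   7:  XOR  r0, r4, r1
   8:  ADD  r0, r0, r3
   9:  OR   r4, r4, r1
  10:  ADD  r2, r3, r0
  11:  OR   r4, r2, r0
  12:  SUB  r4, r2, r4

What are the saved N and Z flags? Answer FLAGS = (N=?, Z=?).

after  0: r0=0xf2 r1=0xb2 r2=0xb8 r3=0xdd r4=0x8f  N=1 Z=0
after  1: r0=0xf2 r1=0xf2 r2=0xb8 r3=0xdd r4=0x8f  N=1 Z=0
after  2: r0=0xd0 r1=0xf2 r2=0xb8 r3=0xdd r4=0x8f  N=1 Z=0
after  3: r0=0xb8 r1=0xf2 r2=0xb8 r3=0xdd r4=0x8f  N=1 Z=0
after  4: r0=0xb8 r1=0xf2 r2=0xb8 r3=0x29 r4=0x8f  N=0 Z=0
after  5: r0=0xb8 r1=0xf2 r2=0xb8 r3=0xe1 r4=0x8f  N=1 Z=0
after  6: r0=0xb8 r1=0xf2 r2=0xa0 r3=0xe1 r4=0x8f  N=1 Z=0
after  7: r0=0x7d r1=0xf2 r2=0xa0 r3=0xe1 r4=0x8f  N=0 Z=0
after  8: r0=0x5e r1=0xf2 r2=0xa0 r3=0xe1 r4=0x8f  N=0 Z=0
-- IRQ taken; context saved, return-PC = 9 --

FLAGS = (N=0, Z=0)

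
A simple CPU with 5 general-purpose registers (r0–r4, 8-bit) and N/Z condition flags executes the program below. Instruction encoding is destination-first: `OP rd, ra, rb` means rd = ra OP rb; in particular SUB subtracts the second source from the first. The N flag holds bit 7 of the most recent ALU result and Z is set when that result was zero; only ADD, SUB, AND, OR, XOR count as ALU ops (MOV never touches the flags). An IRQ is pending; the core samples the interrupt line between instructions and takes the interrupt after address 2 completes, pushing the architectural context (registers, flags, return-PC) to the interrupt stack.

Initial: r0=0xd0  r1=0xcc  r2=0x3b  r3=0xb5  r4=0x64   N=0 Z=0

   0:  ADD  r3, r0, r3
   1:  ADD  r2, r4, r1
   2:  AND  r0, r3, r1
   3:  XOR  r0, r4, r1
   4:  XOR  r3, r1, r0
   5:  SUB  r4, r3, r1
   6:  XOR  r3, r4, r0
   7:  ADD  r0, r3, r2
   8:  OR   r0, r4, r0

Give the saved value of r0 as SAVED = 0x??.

after  0: r0=0xd0 r1=0xcc r2=0x3b r3=0x85 r4=0x64  N=1 Z=0
after  1: r0=0xd0 r1=0xcc r2=0x30 r3=0x85 r4=0x64  N=0 Z=0
after  2: r0=0x84 r1=0xcc r2=0x30 r3=0x85 r4=0x64  N=1 Z=0
-- IRQ taken; context saved, return-PC = 3 --

SAVED = 0x84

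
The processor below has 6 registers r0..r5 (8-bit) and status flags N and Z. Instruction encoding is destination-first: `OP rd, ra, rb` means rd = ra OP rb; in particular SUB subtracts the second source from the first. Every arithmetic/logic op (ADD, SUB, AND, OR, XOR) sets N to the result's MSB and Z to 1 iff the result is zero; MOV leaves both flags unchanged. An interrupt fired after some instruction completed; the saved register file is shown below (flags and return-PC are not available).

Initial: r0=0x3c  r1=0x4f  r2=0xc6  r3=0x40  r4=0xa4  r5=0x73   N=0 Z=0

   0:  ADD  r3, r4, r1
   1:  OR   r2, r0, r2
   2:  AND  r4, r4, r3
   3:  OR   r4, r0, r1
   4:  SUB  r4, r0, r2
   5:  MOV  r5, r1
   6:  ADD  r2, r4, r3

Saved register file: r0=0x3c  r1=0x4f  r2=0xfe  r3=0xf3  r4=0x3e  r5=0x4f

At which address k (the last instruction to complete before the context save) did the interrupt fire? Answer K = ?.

after  0: r0=0x3c r1=0x4f r2=0xc6 r3=0xf3 r4=0xa4 r5=0x73  N=1 Z=0
after  1: r0=0x3c r1=0x4f r2=0xfe r3=0xf3 r4=0xa4 r5=0x73  N=1 Z=0
after  2: r0=0x3c r1=0x4f r2=0xfe r3=0xf3 r4=0xa0 r5=0x73  N=1 Z=0
after  3: r0=0x3c r1=0x4f r2=0xfe r3=0xf3 r4=0x7f r5=0x73  N=0 Z=0
after  4: r0=0x3c r1=0x4f r2=0xfe r3=0xf3 r4=0x3e r5=0x73  N=0 Z=0
after  5: r0=0x3c r1=0x4f r2=0xfe r3=0xf3 r4=0x3e r5=0x4f  N=0 Z=0
-- IRQ taken; context saved, return-PC = 6 --

K = 5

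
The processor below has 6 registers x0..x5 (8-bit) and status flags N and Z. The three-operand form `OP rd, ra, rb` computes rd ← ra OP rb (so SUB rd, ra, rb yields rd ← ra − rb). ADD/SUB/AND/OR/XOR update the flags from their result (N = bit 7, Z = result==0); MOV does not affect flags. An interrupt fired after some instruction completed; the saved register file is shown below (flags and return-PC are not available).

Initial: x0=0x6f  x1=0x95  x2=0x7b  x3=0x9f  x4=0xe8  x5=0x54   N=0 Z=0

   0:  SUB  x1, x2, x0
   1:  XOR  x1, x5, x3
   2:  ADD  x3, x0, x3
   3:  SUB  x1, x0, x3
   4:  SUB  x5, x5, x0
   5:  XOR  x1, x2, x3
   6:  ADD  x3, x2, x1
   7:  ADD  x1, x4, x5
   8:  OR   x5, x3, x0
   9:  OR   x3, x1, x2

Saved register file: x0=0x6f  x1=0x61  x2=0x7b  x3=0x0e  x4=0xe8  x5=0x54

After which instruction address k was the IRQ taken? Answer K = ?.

after  0: x0=0x6f x1=0x0c x2=0x7b x3=0x9f x4=0xe8 x5=0x54  N=0 Z=0
after  1: x0=0x6f x1=0xcb x2=0x7b x3=0x9f x4=0xe8 x5=0x54  N=1 Z=0
after  2: x0=0x6f x1=0xcb x2=0x7b x3=0x0e x4=0xe8 x5=0x54  N=0 Z=0
after  3: x0=0x6f x1=0x61 x2=0x7b x3=0x0e x4=0xe8 x5=0x54  N=0 Z=0
-- IRQ taken; context saved, return-PC = 4 --

K = 3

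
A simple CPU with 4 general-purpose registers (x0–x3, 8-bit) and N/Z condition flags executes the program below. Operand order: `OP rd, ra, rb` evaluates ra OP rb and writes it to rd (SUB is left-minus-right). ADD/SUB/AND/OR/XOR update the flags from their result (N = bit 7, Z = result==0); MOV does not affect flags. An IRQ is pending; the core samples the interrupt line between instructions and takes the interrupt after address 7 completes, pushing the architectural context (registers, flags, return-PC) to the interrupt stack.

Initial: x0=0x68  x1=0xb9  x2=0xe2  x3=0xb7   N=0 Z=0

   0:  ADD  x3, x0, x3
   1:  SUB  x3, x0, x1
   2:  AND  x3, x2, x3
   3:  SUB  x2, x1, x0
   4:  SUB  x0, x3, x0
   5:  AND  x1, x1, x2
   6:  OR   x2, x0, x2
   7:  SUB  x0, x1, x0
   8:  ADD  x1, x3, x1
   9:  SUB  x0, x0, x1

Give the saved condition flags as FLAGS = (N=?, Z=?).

FLAGS = (N=1, Z=0)

after  0: x0=0x68 x1=0xb9 x2=0xe2 x3=0x1f  N=0 Z=0
after  1: x0=0x68 x1=0xb9 x2=0xe2 x3=0xaf  N=1 Z=0
after  2: x0=0x68 x1=0xb9 x2=0xe2 x3=0xa2  N=1 Z=0
after  3: x0=0x68 x1=0xb9 x2=0x51 x3=0xa2  N=0 Z=0
after  4: x0=0x3a x1=0xb9 x2=0x51 x3=0xa2  N=0 Z=0
after  5: x0=0x3a x1=0x11 x2=0x51 x3=0xa2  N=0 Z=0
after  6: x0=0x3a x1=0x11 x2=0x7b x3=0xa2  N=0 Z=0
after  7: x0=0xd7 x1=0x11 x2=0x7b x3=0xa2  N=1 Z=0
-- IRQ taken; context saved, return-PC = 8 --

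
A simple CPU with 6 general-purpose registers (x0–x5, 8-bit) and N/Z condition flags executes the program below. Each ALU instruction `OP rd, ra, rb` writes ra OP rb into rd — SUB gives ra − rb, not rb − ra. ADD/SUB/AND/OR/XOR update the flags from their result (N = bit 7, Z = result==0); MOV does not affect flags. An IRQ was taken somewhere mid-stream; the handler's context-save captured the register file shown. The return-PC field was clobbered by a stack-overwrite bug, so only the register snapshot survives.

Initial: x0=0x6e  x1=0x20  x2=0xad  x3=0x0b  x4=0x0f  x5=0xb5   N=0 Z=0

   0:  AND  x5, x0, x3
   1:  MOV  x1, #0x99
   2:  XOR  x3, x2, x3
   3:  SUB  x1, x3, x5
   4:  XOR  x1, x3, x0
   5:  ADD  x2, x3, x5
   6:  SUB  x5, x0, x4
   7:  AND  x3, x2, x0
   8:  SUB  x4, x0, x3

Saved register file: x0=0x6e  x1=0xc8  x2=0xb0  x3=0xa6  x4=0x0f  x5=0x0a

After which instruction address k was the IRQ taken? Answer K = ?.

K = 5

after  0: x0=0x6e x1=0x20 x2=0xad x3=0x0b x4=0x0f x5=0x0a  N=0 Z=0
after  1: x0=0x6e x1=0x99 x2=0xad x3=0x0b x4=0x0f x5=0x0a  N=0 Z=0
after  2: x0=0x6e x1=0x99 x2=0xad x3=0xa6 x4=0x0f x5=0x0a  N=1 Z=0
after  3: x0=0x6e x1=0x9c x2=0xad x3=0xa6 x4=0x0f x5=0x0a  N=1 Z=0
after  4: x0=0x6e x1=0xc8 x2=0xad x3=0xa6 x4=0x0f x5=0x0a  N=1 Z=0
after  5: x0=0x6e x1=0xc8 x2=0xb0 x3=0xa6 x4=0x0f x5=0x0a  N=1 Z=0
-- IRQ taken; context saved, return-PC = 6 --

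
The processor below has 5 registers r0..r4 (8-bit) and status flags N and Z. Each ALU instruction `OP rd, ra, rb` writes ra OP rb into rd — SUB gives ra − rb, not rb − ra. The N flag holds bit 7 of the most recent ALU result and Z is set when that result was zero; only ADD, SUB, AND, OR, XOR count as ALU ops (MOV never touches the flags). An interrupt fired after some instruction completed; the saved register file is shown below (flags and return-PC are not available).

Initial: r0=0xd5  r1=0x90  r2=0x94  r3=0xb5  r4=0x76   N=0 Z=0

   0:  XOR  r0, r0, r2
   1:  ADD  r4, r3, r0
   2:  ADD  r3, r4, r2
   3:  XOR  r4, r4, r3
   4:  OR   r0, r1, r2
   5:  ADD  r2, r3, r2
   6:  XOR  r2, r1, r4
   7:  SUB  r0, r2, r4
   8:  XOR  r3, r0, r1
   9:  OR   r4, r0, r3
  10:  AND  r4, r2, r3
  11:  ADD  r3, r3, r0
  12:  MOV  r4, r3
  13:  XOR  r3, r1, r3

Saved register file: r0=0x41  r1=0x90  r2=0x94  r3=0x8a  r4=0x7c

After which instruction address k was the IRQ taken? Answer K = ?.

K = 3

after  0: r0=0x41 r1=0x90 r2=0x94 r3=0xb5 r4=0x76  N=0 Z=0
after  1: r0=0x41 r1=0x90 r2=0x94 r3=0xb5 r4=0xf6  N=1 Z=0
after  2: r0=0x41 r1=0x90 r2=0x94 r3=0x8a r4=0xf6  N=1 Z=0
after  3: r0=0x41 r1=0x90 r2=0x94 r3=0x8a r4=0x7c  N=0 Z=0
-- IRQ taken; context saved, return-PC = 4 --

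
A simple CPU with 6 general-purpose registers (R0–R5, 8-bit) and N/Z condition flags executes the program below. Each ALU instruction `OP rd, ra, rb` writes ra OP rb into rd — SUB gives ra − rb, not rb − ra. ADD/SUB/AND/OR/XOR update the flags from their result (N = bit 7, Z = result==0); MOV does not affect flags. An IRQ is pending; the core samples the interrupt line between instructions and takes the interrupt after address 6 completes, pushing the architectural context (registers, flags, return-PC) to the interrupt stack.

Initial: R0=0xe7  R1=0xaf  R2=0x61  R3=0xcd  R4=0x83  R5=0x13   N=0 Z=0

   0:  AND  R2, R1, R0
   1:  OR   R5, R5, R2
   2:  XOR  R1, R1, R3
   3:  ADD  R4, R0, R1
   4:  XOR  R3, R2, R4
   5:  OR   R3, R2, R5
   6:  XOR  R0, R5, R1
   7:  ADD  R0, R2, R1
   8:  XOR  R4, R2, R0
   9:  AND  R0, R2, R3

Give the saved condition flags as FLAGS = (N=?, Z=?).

after  0: R0=0xe7 R1=0xaf R2=0xa7 R3=0xcd R4=0x83 R5=0x13  N=1 Z=0
after  1: R0=0xe7 R1=0xaf R2=0xa7 R3=0xcd R4=0x83 R5=0xb7  N=1 Z=0
after  2: R0=0xe7 R1=0x62 R2=0xa7 R3=0xcd R4=0x83 R5=0xb7  N=0 Z=0
after  3: R0=0xe7 R1=0x62 R2=0xa7 R3=0xcd R4=0x49 R5=0xb7  N=0 Z=0
after  4: R0=0xe7 R1=0x62 R2=0xa7 R3=0xee R4=0x49 R5=0xb7  N=1 Z=0
after  5: R0=0xe7 R1=0x62 R2=0xa7 R3=0xb7 R4=0x49 R5=0xb7  N=1 Z=0
after  6: R0=0xd5 R1=0x62 R2=0xa7 R3=0xb7 R4=0x49 R5=0xb7  N=1 Z=0
-- IRQ taken; context saved, return-PC = 7 --

FLAGS = (N=1, Z=0)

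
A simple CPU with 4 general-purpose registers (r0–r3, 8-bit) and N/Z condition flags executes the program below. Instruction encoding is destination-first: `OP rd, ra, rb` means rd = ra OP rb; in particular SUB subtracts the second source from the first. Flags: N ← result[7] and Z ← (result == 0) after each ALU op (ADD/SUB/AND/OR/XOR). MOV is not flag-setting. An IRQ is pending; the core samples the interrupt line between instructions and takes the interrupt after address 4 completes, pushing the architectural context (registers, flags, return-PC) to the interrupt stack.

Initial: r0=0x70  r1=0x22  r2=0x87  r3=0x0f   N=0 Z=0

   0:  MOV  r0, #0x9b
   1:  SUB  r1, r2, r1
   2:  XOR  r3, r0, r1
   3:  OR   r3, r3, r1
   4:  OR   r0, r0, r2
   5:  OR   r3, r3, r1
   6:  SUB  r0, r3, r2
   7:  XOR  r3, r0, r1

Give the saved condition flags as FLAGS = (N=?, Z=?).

after  0: r0=0x9b r1=0x22 r2=0x87 r3=0x0f  N=0 Z=0
after  1: r0=0x9b r1=0x65 r2=0x87 r3=0x0f  N=0 Z=0
after  2: r0=0x9b r1=0x65 r2=0x87 r3=0xfe  N=1 Z=0
after  3: r0=0x9b r1=0x65 r2=0x87 r3=0xff  N=1 Z=0
after  4: r0=0x9f r1=0x65 r2=0x87 r3=0xff  N=1 Z=0
-- IRQ taken; context saved, return-PC = 5 --

FLAGS = (N=1, Z=0)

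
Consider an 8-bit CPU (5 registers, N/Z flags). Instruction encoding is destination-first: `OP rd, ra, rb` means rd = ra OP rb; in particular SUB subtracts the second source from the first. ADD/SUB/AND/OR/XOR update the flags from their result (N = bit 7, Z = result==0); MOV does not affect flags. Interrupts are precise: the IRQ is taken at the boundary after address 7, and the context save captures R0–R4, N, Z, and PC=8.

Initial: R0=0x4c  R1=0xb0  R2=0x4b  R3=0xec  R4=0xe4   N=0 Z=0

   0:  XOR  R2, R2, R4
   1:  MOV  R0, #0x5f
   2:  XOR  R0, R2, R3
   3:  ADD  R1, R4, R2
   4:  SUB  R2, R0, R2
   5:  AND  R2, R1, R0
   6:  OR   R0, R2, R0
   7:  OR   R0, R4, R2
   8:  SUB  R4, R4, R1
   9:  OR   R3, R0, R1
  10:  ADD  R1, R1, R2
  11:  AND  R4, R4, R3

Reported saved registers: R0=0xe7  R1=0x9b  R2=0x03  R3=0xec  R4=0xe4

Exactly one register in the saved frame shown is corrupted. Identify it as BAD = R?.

BAD = R1

after  0: R0=0x4c R1=0xb0 R2=0xaf R3=0xec R4=0xe4  N=1 Z=0
after  1: R0=0x5f R1=0xb0 R2=0xaf R3=0xec R4=0xe4  N=1 Z=0
after  2: R0=0x43 R1=0xb0 R2=0xaf R3=0xec R4=0xe4  N=0 Z=0
after  3: R0=0x43 R1=0x93 R2=0xaf R3=0xec R4=0xe4  N=1 Z=0
after  4: R0=0x43 R1=0x93 R2=0x94 R3=0xec R4=0xe4  N=1 Z=0
after  5: R0=0x43 R1=0x93 R2=0x03 R3=0xec R4=0xe4  N=0 Z=0
after  6: R0=0x43 R1=0x93 R2=0x03 R3=0xec R4=0xe4  N=0 Z=0
after  7: R0=0xe7 R1=0x93 R2=0x03 R3=0xec R4=0xe4  N=1 Z=0
-- IRQ taken; context saved, return-PC = 8 --
mismatch: R1: reported 0x9b vs actual 0x93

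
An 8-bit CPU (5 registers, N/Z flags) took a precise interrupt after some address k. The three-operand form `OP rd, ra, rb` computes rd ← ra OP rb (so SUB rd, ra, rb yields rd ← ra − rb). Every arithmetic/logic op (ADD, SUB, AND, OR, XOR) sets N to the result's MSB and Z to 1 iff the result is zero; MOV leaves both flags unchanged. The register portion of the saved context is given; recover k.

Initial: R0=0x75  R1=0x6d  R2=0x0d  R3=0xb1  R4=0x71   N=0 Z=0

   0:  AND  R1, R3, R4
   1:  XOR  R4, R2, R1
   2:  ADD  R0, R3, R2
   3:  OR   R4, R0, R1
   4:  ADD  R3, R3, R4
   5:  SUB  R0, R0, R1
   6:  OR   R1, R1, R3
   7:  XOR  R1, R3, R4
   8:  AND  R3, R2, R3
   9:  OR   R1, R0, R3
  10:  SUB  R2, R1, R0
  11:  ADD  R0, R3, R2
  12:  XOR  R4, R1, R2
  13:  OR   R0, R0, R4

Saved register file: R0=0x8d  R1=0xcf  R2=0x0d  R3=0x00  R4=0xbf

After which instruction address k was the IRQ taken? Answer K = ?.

K = 8

after  0: R0=0x75 R1=0x31 R2=0x0d R3=0xb1 R4=0x71  N=0 Z=0
after  1: R0=0x75 R1=0x31 R2=0x0d R3=0xb1 R4=0x3c  N=0 Z=0
after  2: R0=0xbe R1=0x31 R2=0x0d R3=0xb1 R4=0x3c  N=1 Z=0
after  3: R0=0xbe R1=0x31 R2=0x0d R3=0xb1 R4=0xbf  N=1 Z=0
after  4: R0=0xbe R1=0x31 R2=0x0d R3=0x70 R4=0xbf  N=0 Z=0
after  5: R0=0x8d R1=0x31 R2=0x0d R3=0x70 R4=0xbf  N=1 Z=0
after  6: R0=0x8d R1=0x71 R2=0x0d R3=0x70 R4=0xbf  N=0 Z=0
after  7: R0=0x8d R1=0xcf R2=0x0d R3=0x70 R4=0xbf  N=1 Z=0
after  8: R0=0x8d R1=0xcf R2=0x0d R3=0x00 R4=0xbf  N=0 Z=1
-- IRQ taken; context saved, return-PC = 9 --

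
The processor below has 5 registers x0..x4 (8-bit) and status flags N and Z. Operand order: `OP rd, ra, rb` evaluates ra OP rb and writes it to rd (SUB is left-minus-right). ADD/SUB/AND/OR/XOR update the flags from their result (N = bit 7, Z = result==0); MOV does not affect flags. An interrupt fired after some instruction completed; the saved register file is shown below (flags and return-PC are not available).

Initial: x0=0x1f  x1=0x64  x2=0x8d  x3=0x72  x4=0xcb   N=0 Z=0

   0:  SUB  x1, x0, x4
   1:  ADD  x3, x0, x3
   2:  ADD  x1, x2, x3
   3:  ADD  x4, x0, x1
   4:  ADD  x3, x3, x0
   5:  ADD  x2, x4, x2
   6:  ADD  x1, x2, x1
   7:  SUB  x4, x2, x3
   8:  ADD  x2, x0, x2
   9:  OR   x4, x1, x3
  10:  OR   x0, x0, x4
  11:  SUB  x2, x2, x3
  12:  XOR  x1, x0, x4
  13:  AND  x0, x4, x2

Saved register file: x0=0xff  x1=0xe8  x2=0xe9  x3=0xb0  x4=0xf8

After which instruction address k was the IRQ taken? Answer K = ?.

K = 10

after  0: x0=0x1f x1=0x54 x2=0x8d x3=0x72 x4=0xcb  N=0 Z=0
after  1: x0=0x1f x1=0x54 x2=0x8d x3=0x91 x4=0xcb  N=1 Z=0
after  2: x0=0x1f x1=0x1e x2=0x8d x3=0x91 x4=0xcb  N=0 Z=0
after  3: x0=0x1f x1=0x1e x2=0x8d x3=0x91 x4=0x3d  N=0 Z=0
after  4: x0=0x1f x1=0x1e x2=0x8d x3=0xb0 x4=0x3d  N=1 Z=0
after  5: x0=0x1f x1=0x1e x2=0xca x3=0xb0 x4=0x3d  N=1 Z=0
after  6: x0=0x1f x1=0xe8 x2=0xca x3=0xb0 x4=0x3d  N=1 Z=0
after  7: x0=0x1f x1=0xe8 x2=0xca x3=0xb0 x4=0x1a  N=0 Z=0
after  8: x0=0x1f x1=0xe8 x2=0xe9 x3=0xb0 x4=0x1a  N=1 Z=0
after  9: x0=0x1f x1=0xe8 x2=0xe9 x3=0xb0 x4=0xf8  N=1 Z=0
after 10: x0=0xff x1=0xe8 x2=0xe9 x3=0xb0 x4=0xf8  N=1 Z=0
-- IRQ taken; context saved, return-PC = 11 --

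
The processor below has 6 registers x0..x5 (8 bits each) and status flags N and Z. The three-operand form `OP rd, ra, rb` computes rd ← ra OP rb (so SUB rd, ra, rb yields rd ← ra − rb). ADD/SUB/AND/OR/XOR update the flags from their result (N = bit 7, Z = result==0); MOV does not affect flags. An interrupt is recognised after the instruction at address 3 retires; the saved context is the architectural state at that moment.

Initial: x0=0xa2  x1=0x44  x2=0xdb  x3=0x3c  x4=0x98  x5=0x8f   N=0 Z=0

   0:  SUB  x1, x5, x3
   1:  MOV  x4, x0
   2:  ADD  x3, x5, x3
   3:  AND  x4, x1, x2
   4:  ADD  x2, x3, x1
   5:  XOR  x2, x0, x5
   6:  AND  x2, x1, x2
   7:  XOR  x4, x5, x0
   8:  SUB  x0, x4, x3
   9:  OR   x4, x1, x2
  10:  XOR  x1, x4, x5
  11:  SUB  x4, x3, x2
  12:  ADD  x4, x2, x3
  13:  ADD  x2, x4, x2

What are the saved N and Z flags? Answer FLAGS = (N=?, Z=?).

after  0: x0=0xa2 x1=0x53 x2=0xdb x3=0x3c x4=0x98 x5=0x8f  N=0 Z=0
after  1: x0=0xa2 x1=0x53 x2=0xdb x3=0x3c x4=0xa2 x5=0x8f  N=0 Z=0
after  2: x0=0xa2 x1=0x53 x2=0xdb x3=0xcb x4=0xa2 x5=0x8f  N=1 Z=0
after  3: x0=0xa2 x1=0x53 x2=0xdb x3=0xcb x4=0x53 x5=0x8f  N=0 Z=0
-- IRQ taken; context saved, return-PC = 4 --

FLAGS = (N=0, Z=0)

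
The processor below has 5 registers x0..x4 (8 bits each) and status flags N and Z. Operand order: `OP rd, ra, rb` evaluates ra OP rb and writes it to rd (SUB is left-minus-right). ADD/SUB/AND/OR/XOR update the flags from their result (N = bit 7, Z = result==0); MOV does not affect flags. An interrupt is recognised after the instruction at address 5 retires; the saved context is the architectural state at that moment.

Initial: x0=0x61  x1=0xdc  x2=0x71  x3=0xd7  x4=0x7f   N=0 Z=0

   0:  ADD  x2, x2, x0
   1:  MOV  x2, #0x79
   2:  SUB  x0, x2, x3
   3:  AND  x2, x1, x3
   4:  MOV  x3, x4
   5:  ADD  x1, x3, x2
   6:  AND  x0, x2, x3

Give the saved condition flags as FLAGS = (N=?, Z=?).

FLAGS = (N=0, Z=0)

after  0: x0=0x61 x1=0xdc x2=0xd2 x3=0xd7 x4=0x7f  N=1 Z=0
after  1: x0=0x61 x1=0xdc x2=0x79 x3=0xd7 x4=0x7f  N=1 Z=0
after  2: x0=0xa2 x1=0xdc x2=0x79 x3=0xd7 x4=0x7f  N=1 Z=0
after  3: x0=0xa2 x1=0xdc x2=0xd4 x3=0xd7 x4=0x7f  N=1 Z=0
after  4: x0=0xa2 x1=0xdc x2=0xd4 x3=0x7f x4=0x7f  N=1 Z=0
after  5: x0=0xa2 x1=0x53 x2=0xd4 x3=0x7f x4=0x7f  N=0 Z=0
-- IRQ taken; context saved, return-PC = 6 --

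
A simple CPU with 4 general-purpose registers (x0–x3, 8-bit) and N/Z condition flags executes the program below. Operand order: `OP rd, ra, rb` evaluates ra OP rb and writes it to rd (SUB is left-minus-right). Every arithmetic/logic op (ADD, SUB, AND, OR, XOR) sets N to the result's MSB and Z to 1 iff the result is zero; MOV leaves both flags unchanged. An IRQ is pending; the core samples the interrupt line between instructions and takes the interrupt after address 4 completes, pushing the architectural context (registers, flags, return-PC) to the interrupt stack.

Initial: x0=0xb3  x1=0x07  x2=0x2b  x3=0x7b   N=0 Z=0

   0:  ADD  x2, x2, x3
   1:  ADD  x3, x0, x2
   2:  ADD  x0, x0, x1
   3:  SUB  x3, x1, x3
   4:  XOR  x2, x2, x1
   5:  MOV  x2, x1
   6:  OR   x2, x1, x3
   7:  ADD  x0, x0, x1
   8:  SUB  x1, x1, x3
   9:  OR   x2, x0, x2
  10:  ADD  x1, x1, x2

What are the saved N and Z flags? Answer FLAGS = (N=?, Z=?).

after  0: x0=0xb3 x1=0x07 x2=0xa6 x3=0x7b  N=1 Z=0
after  1: x0=0xb3 x1=0x07 x2=0xa6 x3=0x59  N=0 Z=0
after  2: x0=0xba x1=0x07 x2=0xa6 x3=0x59  N=1 Z=0
after  3: x0=0xba x1=0x07 x2=0xa6 x3=0xae  N=1 Z=0
after  4: x0=0xba x1=0x07 x2=0xa1 x3=0xae  N=1 Z=0
-- IRQ taken; context saved, return-PC = 5 --

FLAGS = (N=1, Z=0)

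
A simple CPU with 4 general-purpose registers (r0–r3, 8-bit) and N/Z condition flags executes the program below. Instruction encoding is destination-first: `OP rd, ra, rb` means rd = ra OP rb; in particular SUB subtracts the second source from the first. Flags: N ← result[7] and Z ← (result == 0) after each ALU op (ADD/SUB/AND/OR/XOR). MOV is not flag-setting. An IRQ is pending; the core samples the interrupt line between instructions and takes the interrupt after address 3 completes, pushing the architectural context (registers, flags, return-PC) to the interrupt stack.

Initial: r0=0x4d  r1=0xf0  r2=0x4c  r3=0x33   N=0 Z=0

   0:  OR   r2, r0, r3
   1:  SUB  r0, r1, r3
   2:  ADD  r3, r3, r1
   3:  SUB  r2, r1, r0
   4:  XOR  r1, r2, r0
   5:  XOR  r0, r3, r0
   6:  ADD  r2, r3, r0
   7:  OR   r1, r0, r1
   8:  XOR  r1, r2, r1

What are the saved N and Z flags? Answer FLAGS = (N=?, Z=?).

FLAGS = (N=0, Z=0)

after  0: r0=0x4d r1=0xf0 r2=0x7f r3=0x33  N=0 Z=0
after  1: r0=0xbd r1=0xf0 r2=0x7f r3=0x33  N=1 Z=0
after  2: r0=0xbd r1=0xf0 r2=0x7f r3=0x23  N=0 Z=0
after  3: r0=0xbd r1=0xf0 r2=0x33 r3=0x23  N=0 Z=0
-- IRQ taken; context saved, return-PC = 4 --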